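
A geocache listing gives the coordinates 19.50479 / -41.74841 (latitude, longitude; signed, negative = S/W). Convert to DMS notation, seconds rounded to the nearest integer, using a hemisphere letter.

Lat: whole degrees 19; 30.28740′ → 30′ and 17.24″
Longitude is negative → W; |value| = 41.748410
λ: whole degrees 41; 44.90460′ → 44′ and 54.28″

19°30′17″ N, 41°44′54″ W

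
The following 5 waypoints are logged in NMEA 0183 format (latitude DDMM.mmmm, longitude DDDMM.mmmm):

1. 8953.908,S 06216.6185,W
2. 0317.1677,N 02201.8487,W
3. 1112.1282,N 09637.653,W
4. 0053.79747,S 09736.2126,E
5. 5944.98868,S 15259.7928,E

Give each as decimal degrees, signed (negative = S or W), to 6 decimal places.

Point 1:
  Lat: degrees = first 2 digits = 89, minutes = 53.908; 89 + 53.908/60 = 89.8984667
  S → negative
  Longitude: degrees = first 3 digits = 62, minutes = 16.6185; 62 + 16.6185/60 = 62.2769750
  W → negative
Point 2:
  Lat: degrees = first 2 digits = 3, minutes = 17.1677; 3 + 17.1677/60 = 3.2861283
  N ⇒ keep positive
  Lon: degrees = first 3 digits = 22, minutes = 1.8487; 22 + 1.8487/60 = 22.0308117
  hemisphere W, so the sign is −
Point 3:
  Latitude: split at 2 digits → 11° and 12.1282′; 11 + 12.1282/60 = 11.2021367
  N → positive
  Lon: split at 3 digits → 096° and 37.653′; 96 + 37.653/60 = 96.6275500
  hemisphere W, so the sign is −
Point 4:
  Latitude: split at 2 digits → 00° and 53.79747′; 0 + 53.79747/60 = 0.8966245
  S ⇒ negate
  Lon: degrees = first 3 digits = 97, minutes = 36.2126; 97 + 36.2126/60 = 97.6035433
  E ⇒ keep positive
Point 5:
  φ: split at 2 digits → 59° and 44.98868′; 59 + 44.98868/60 = 59.7498113
  S ⇒ negate
  Lon: split at 3 digits → 152° and 59.7928′; 152 + 59.7928/60 = 152.9965467
  E ⇒ keep positive

1. -89.898467, -62.276975
2. 3.286128, -22.030812
3. 11.202137, -96.627550
4. -0.896625, 97.603543
5. -59.749811, 152.996547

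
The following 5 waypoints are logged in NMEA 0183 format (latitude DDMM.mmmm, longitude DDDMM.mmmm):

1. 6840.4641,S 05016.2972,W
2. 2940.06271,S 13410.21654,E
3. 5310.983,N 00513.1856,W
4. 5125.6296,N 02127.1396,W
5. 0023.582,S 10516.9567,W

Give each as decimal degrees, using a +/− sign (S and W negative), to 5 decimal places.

Point 1:
  Lat: degrees = first 2 digits = 68, minutes = 40.4641; 68 + 40.4641/60 = 68.674402
  hemisphere S, so the sign is −
  Lon: split at 3 digits → 050° and 16.2972′; 50 + 16.2972/60 = 50.271620
  hemisphere W, so the sign is −
Point 2:
  Lat: split at 2 digits → 29° and 40.06271′; 29 + 40.06271/60 = 29.667712
  S ⇒ negate
  Lon: split at 3 digits → 134° and 10.21654′; 134 + 10.21654/60 = 134.170276
  E → positive
Point 3:
  Lat: degrees = first 2 digits = 53, minutes = 10.983; 53 + 10.983/60 = 53.183050
  N ⇒ keep positive
  Longitude: split at 3 digits → 005° and 13.1856′; 5 + 13.1856/60 = 5.219760
  hemisphere W, so the sign is −
Point 4:
  Lat: split at 2 digits → 51° and 25.6296′; 51 + 25.6296/60 = 51.427160
  N → positive
  Longitude: split at 3 digits → 021° and 27.1396′; 21 + 27.1396/60 = 21.452327
  hemisphere W, so the sign is −
Point 5:
  φ: degrees = first 2 digits = 0, minutes = 23.582; 0 + 23.582/60 = 0.393033
  hemisphere S, so the sign is −
  λ: degrees = first 3 digits = 105, minutes = 16.9567; 105 + 16.9567/60 = 105.282612
  W → negative

1. -68.67440, -50.27162
2. -29.66771, 134.17028
3. 53.18305, -5.21976
4. 51.42716, -21.45233
5. -0.39303, -105.28261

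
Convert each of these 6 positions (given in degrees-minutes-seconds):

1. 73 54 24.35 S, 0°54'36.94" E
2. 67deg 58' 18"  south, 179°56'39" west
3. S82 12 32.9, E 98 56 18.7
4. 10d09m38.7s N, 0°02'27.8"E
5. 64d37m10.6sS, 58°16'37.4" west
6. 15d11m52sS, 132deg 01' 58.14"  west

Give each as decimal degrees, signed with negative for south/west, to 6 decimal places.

1. -73.906764, 0.910261
2. -67.971667, -179.944167
3. -82.209139, 98.938528
4. 10.160750, 0.041056
5. -64.619611, -58.277056
6. -15.197778, -132.032817

Point 1:
  Latitude: 54′ + 24.35″ = 54.40583′; 73 + 54.40583/60 = 73.9067639
  S ⇒ negate
  Longitude: 0 + 54/60 + 36.94/3600 = 0.9102611
  E → positive
Point 2:
  φ: 58′ + 18″ = 58.30000′; 67 + 58.30000/60 = 67.9716667
  S ⇒ negate
  Longitude: 56′ + 39″ = 56.65000′; 179 + 56.65000/60 = 179.9441667
  W → negative
Point 3:
  Lat: 82° + 12/60 + 32.9/3600 = 82 + 0.200000 + 0.009139 = 82.2091389
  S → negative
  Lon: 98 + 56/60 + 18.7/3600 = 98.9385278
  E ⇒ keep positive
Point 4:
  Lat: 9′ + 38.7″ = 9.64500′; 10 + 9.64500/60 = 10.1607500
  N ⇒ keep positive
  λ: 0 + 2/60 + 27.8/3600 = 0.0410556
  E → positive
Point 5:
  Lat: 64° + 37/60 + 10.6/3600 = 64 + 0.616667 + 0.002944 = 64.6196111
  S → negative
  Lon: 58 + 16/60 + 37.4/3600 = 58.2770556
  W → negative
Point 6:
  Lat: 15 + 11/60 + 52/3600 = 15.1977778
  S → negative
  Lon: 132 + 1/60 + 58.14/3600 = 132.0328167
  W → negative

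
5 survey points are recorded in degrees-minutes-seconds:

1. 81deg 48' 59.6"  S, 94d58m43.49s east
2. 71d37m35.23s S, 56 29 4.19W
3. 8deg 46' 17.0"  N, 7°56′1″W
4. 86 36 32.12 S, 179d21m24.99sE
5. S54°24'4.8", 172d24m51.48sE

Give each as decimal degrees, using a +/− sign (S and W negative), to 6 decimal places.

Point 1:
  φ: 81° + 48/60 + 59.6/3600 = 81 + 0.800000 + 0.016556 = 81.8165556
  S ⇒ negate
  Lon: 94 + 58/60 + 43.49/3600 = 94.9787472
  E ⇒ keep positive
Point 2:
  φ: 71° + 37/60 + 35.23/3600 = 71 + 0.616667 + 0.009786 = 71.6264528
  S ⇒ negate
  Longitude: 29′ + 4.19″ = 29.06983′; 56 + 29.06983/60 = 56.4844972
  hemisphere W, so the sign is −
Point 3:
  Lat: 8 + 46/60 + 17/3600 = 8.7713889
  N → positive
  Longitude: 7 + 56/60 + 1/3600 = 7.9336111
  W ⇒ negate
Point 4:
  φ: 86 + 36/60 + 32.12/3600 = 86.6089222
  S → negative
  Lon: 179 + 21/60 + 24.99/3600 = 179.3569417
  E ⇒ keep positive
Point 5:
  φ: 54° + 24/60 + 4.8/3600 = 54 + 0.400000 + 0.001333 = 54.4013333
  hemisphere S, so the sign is −
  Lon: 172 + 24/60 + 51.48/3600 = 172.4143000
  E → positive

1. -81.816556, 94.978747
2. -71.626453, -56.484497
3. 8.771389, -7.933611
4. -86.608922, 179.356942
5. -54.401333, 172.414300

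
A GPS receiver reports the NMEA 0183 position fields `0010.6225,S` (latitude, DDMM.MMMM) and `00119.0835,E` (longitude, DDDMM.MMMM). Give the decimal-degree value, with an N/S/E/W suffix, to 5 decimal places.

Latitude: split at 2 digits → 00° and 10.6225′; 0 + 10.6225/60 = 0.177042
Longitude: degrees = first 3 digits = 1, minutes = 19.0835; 1 + 19.0835/60 = 1.318058

0.17704° S, 1.31806° E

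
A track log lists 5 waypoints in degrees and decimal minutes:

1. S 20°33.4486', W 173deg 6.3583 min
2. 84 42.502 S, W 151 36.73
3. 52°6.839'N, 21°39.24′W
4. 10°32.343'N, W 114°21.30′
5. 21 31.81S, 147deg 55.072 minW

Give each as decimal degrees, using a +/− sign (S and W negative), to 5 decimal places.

Point 1:
  φ: 33.4486′ = 0.557477°; total 20.557477
  S → negative
  Longitude: 173 + 6.3583/60 = 173.105972
  hemisphere W, so the sign is −
Point 2:
  φ: 42.502′ = 0.708367°; total 84.708367
  hemisphere S, so the sign is −
  Longitude: 36.73′ = 0.612167°; total 151.612167
  W ⇒ negate
Point 3:
  φ: 6.839′ = 0.113983°; total 52.113983
  N ⇒ keep positive
  Longitude: 39.24′ = 0.654000°; total 21.654000
  hemisphere W, so the sign is −
Point 4:
  φ: 32.343′ = 0.539050°; total 10.539050
  N ⇒ keep positive
  Longitude: 114 + 21.3/60 = 114.355000
  W → negative
Point 5:
  φ: 31.81′ = 0.530167°; total 21.530167
  S ⇒ negate
  Longitude: 147 + 55.072/60 = 147.917867
  W → negative

1. -20.55748, -173.10597
2. -84.70837, -151.61217
3. 52.11398, -21.65400
4. 10.53905, -114.35500
5. -21.53017, -147.91787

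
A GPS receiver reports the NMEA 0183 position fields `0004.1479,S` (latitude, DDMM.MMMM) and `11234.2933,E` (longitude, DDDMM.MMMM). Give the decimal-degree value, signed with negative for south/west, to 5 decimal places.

Latitude: split at 2 digits → 00° and 4.1479′; 0 + 4.1479/60 = 0.069132
S ⇒ negate
λ: split at 3 digits → 112° and 34.2933′; 112 + 34.2933/60 = 112.571555
E → positive

-0.06913, 112.57156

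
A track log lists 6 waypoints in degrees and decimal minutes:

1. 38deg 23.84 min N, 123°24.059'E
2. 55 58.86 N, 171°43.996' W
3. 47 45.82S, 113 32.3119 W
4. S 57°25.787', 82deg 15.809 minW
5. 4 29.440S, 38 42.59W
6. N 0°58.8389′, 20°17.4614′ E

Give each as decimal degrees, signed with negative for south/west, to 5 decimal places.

1. 38.39733, 123.40098
2. 55.98100, -171.73327
3. -47.76367, -113.53853
4. -57.42978, -82.26348
5. -4.49067, -38.70983
6. 0.98065, 20.29102

Point 1:
  Latitude: 38 + 23.84/60 = 38.397333
  N → positive
  Lon: 123 + 24.059/60 = 123.400983
  E ⇒ keep positive
Point 2:
  φ: 58.86′ = 0.981000°; total 55.981000
  N → positive
  Lon: 43.996′ = 0.733267°; total 171.733267
  W ⇒ negate
Point 3:
  φ: 47 + 45.82/60 = 47.763667
  S ⇒ negate
  Lon: 32.3119′ = 0.538532°; total 113.538532
  W ⇒ negate
Point 4:
  φ: 25.787′ = 0.429783°; total 57.429783
  hemisphere S, so the sign is −
  λ: 82 + 15.809/60 = 82.263483
  W → negative
Point 5:
  φ: 29.44′ = 0.490667°; total 4.490667
  S → negative
  λ: 38 + 42.59/60 = 38.709833
  W → negative
Point 6:
  Latitude: 0 + 58.8389/60 = 0.980648
  N → positive
  Lon: 17.4614′ = 0.291023°; total 20.291023
  E → positive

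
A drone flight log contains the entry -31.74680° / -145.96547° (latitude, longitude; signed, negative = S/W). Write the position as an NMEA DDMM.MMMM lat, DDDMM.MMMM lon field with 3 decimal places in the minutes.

3144.808,S / 14557.928,W

Latitude is negative → S; |value| = 31.746800
Latitude: 31° + 0.746800 × 60 = 31° 44.80800′
Longitude is negative → W; |value| = 145.965470
Longitude: fractional part 0.965470 → 57.92820 minutes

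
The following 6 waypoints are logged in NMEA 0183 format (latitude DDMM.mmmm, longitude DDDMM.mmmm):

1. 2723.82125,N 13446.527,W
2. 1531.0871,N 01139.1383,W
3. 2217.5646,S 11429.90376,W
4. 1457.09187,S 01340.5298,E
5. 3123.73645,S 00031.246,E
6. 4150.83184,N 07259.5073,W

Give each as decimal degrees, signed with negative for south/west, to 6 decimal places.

1. 27.397021, -134.775450
2. 15.518118, -11.652305
3. -22.292743, -114.498396
4. -14.951531, 13.675497
5. -31.395608, 0.520767
6. 41.847197, -72.991788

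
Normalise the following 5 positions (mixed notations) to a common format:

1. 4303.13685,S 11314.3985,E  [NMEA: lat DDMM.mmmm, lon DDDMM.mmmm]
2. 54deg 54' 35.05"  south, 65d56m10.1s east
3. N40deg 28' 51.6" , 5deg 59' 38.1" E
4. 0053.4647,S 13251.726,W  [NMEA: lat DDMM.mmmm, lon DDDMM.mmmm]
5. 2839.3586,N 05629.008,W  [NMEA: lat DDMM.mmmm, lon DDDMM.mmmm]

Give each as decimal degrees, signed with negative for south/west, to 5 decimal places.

Point 1:
  Latitude: degrees = first 2 digits = 43, minutes = 3.13685; 43 + 3.13685/60 = 43.052281
  S ⇒ negate
  λ: split at 3 digits → 113° and 14.3985′; 113 + 14.3985/60 = 113.239975
  E ⇒ keep positive
Point 2:
  Latitude: 54 + 54/60 + 35.05/3600 = 54.909736
  S ⇒ negate
  Longitude: 56′ + 10.1″ = 56.16833′; 65 + 56.16833/60 = 65.936139
  E ⇒ keep positive
Point 3:
  φ: 40° + 28/60 + 51.6/3600 = 40 + 0.466667 + 0.014333 = 40.481000
  N → positive
  Longitude: 5 + 59/60 + 38.1/3600 = 5.993917
  E → positive
Point 4:
  Latitude: split at 2 digits → 00° and 53.4647′; 0 + 53.4647/60 = 0.891078
  S ⇒ negate
  λ: split at 3 digits → 132° and 51.726′; 132 + 51.726/60 = 132.862100
  W → negative
Point 5:
  Latitude: degrees = first 2 digits = 28, minutes = 39.3586; 28 + 39.3586/60 = 28.655977
  N ⇒ keep positive
  Lon: split at 3 digits → 056° and 29.008′; 56 + 29.008/60 = 56.483467
  W → negative

1. -43.05228, 113.23998
2. -54.90974, 65.93614
3. 40.48100, 5.99392
4. -0.89108, -132.86210
5. 28.65598, -56.48347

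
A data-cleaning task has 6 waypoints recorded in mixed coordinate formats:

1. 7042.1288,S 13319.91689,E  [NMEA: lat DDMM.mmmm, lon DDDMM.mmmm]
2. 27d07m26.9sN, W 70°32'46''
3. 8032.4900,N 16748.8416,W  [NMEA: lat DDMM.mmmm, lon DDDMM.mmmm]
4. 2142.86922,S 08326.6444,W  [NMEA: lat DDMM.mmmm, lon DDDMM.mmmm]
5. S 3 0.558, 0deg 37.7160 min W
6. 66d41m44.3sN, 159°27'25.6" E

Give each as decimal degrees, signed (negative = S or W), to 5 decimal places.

Point 1:
  Lat: degrees = first 2 digits = 70, minutes = 42.1288; 70 + 42.1288/60 = 70.702147
  hemisphere S, so the sign is −
  Longitude: degrees = first 3 digits = 133, minutes = 19.91689; 133 + 19.91689/60 = 133.331948
  E ⇒ keep positive
Point 2:
  Latitude: 7′ + 26.9″ = 7.44833′; 27 + 7.44833/60 = 27.124139
  N ⇒ keep positive
  Lon: 32′ + 46″ = 32.76667′; 70 + 32.76667/60 = 70.546111
  W → negative
Point 3:
  Latitude: degrees = first 2 digits = 80, minutes = 32.49; 80 + 32.49/60 = 80.541500
  N → positive
  λ: split at 3 digits → 167° and 48.8416′; 167 + 48.8416/60 = 167.814027
  W ⇒ negate
Point 4:
  Latitude: degrees = first 2 digits = 21, minutes = 42.86922; 21 + 42.86922/60 = 21.714487
  S ⇒ negate
  λ: degrees = first 3 digits = 83, minutes = 26.6444; 83 + 26.6444/60 = 83.444073
  W → negative
Point 5:
  Latitude: 0.558′ = 0.009300°; total 3.009300
  S → negative
  Lon: 0 + 37.716/60 = 0.628600
  hemisphere W, so the sign is −
Point 6:
  Latitude: 66° + 41/60 + 44.3/3600 = 66 + 0.683333 + 0.012306 = 66.695639
  N → positive
  Longitude: 159 + 27/60 + 25.6/3600 = 159.457111
  E ⇒ keep positive

1. -70.70215, 133.33195
2. 27.12414, -70.54611
3. 80.54150, -167.81403
4. -21.71449, -83.44407
5. -3.00930, -0.62860
6. 66.69564, 159.45711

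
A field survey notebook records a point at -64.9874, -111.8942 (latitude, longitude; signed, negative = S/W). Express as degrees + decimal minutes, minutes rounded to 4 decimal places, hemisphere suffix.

64° 59.2440′ S, 111° 53.6520′ W

Latitude is negative → S; |value| = 64.987400
Latitude: 64° + 0.987400 × 60 = 64° 59.244000′
Longitude is negative → W; |value| = 111.894200
Longitude: minutes = (111.894200 − 111) × 60 = 53.652000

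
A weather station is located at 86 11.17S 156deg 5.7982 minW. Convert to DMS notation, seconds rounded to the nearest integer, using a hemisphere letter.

Latitude: fractional minutes 0.17000 × 60 = 10.20″
λ: 5.79820′ → 5′ and 0.79820 × 60 = 47.89″

86°11′10″ S, 156°05′48″ W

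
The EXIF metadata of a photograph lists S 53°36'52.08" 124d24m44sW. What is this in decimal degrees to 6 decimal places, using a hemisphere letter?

Latitude: 36′ + 52.08″ = 36.86800′; 53 + 36.86800/60 = 53.6144667
Lon: 124 + 24/60 + 44/3600 = 124.4122222

53.614467° S, 124.412222° W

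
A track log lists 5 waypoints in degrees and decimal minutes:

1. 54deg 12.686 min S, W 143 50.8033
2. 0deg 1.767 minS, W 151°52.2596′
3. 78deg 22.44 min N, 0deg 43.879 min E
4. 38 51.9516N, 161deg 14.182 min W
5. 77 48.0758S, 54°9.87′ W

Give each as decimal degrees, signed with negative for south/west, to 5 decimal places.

Point 1:
  Latitude: 12.686′ = 0.211433°; total 54.211433
  S → negative
  λ: 50.8033′ = 0.846722°; total 143.846722
  W ⇒ negate
Point 2:
  Latitude: 0 + 1.767/60 = 0.029450
  S → negative
  Longitude: 52.2596′ = 0.870993°; total 151.870993
  W ⇒ negate
Point 3:
  φ: 22.44′ = 0.374000°; total 78.374000
  N → positive
  Lon: 0 + 43.879/60 = 0.731317
  E → positive
Point 4:
  Latitude: 51.9516′ = 0.865860°; total 38.865860
  N ⇒ keep positive
  Lon: 161 + 14.182/60 = 161.236367
  W → negative
Point 5:
  Lat: 48.0758′ = 0.801263°; total 77.801263
  hemisphere S, so the sign is −
  λ: 9.87′ = 0.164500°; total 54.164500
  W ⇒ negate

1. -54.21143, -143.84672
2. -0.02945, -151.87099
3. 78.37400, 0.73132
4. 38.86586, -161.23637
5. -77.80126, -54.16450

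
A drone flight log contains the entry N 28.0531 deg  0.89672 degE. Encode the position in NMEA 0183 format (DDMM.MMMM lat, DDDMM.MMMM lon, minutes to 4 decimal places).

2803.1860,N / 00053.8032,E

Latitude: 28° + 0.053100 × 60 = 28° 3.186000′
Lon: minutes = (0.896720 − 0) × 60 = 53.803200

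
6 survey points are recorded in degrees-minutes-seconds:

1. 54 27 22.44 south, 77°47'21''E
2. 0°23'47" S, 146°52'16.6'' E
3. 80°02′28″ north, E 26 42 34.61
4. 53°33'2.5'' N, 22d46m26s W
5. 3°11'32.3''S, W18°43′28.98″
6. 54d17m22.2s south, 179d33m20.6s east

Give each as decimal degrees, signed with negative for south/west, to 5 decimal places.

1. -54.45623, 77.78917
2. -0.39639, 146.87128
3. 80.04111, 26.70961
4. 53.55069, -22.77389
5. -3.19231, -18.72472
6. -54.28950, 179.55572

Point 1:
  Latitude: 54 + 27/60 + 22.44/3600 = 54.456233
  hemisphere S, so the sign is −
  λ: 77° + 47/60 + 21/3600 = 77 + 0.783333 + 0.005833 = 77.789167
  E → positive
Point 2:
  Latitude: 0° + 23/60 + 47/3600 = 0 + 0.383333 + 0.013056 = 0.396389
  S ⇒ negate
  Longitude: 52′ + 16.6″ = 52.27667′; 146 + 52.27667/60 = 146.871278
  E ⇒ keep positive
Point 3:
  Lat: 2′ + 28″ = 2.46667′; 80 + 2.46667/60 = 80.041111
  N → positive
  Longitude: 42′ + 34.61″ = 42.57683′; 26 + 42.57683/60 = 26.709614
  E ⇒ keep positive
Point 4:
  φ: 53 + 33/60 + 2.5/3600 = 53.550694
  N ⇒ keep positive
  Lon: 22° + 46/60 + 26/3600 = 22 + 0.766667 + 0.007222 = 22.773889
  W ⇒ negate
Point 5:
  Latitude: 11′ + 32.3″ = 11.53833′; 3 + 11.53833/60 = 3.192306
  S → negative
  Lon: 18° + 43/60 + 28.98/3600 = 18 + 0.716667 + 0.008050 = 18.724717
  W → negative
Point 6:
  φ: 54 + 17/60 + 22.2/3600 = 54.289500
  S ⇒ negate
  λ: 179 + 33/60 + 20.6/3600 = 179.555722
  E ⇒ keep positive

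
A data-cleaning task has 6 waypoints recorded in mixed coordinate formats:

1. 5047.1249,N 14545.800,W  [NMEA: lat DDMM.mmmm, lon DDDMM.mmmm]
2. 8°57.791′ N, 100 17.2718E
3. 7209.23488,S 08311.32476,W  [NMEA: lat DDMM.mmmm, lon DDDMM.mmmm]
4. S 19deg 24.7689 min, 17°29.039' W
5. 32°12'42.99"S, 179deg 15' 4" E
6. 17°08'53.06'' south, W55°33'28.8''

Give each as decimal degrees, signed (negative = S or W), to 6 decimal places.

Point 1:
  Latitude: degrees = first 2 digits = 50, minutes = 47.1249; 50 + 47.1249/60 = 50.7854150
  N ⇒ keep positive
  λ: degrees = first 3 digits = 145, minutes = 45.8; 145 + 45.8/60 = 145.7633333
  hemisphere W, so the sign is −
Point 2:
  Lat: 8 + 57.791/60 = 8.9631833
  N → positive
  Lon: 100 + 17.2718/60 = 100.2878633
  E → positive
Point 3:
  φ: degrees = first 2 digits = 72, minutes = 9.23488; 72 + 9.23488/60 = 72.1539147
  hemisphere S, so the sign is −
  λ: split at 3 digits → 083° and 11.32476′; 83 + 11.32476/60 = 83.1887460
  W → negative
Point 4:
  Latitude: 19 + 24.7689/60 = 19.4128150
  hemisphere S, so the sign is −
  λ: 17 + 29.039/60 = 17.4839833
  hemisphere W, so the sign is −
Point 5:
  Lat: 32 + 12/60 + 42.99/3600 = 32.2119417
  S ⇒ negate
  Longitude: 179 + 15/60 + 4/3600 = 179.2511111
  E → positive
Point 6:
  φ: 17° + 8/60 + 53.06/3600 = 17 + 0.133333 + 0.014739 = 17.1480722
  S ⇒ negate
  λ: 55 + 33/60 + 28.8/3600 = 55.5580000
  W ⇒ negate

1. 50.785415, -145.763333
2. 8.963183, 100.287863
3. -72.153915, -83.188746
4. -19.412815, -17.483983
5. -32.211942, 179.251111
6. -17.148072, -55.558000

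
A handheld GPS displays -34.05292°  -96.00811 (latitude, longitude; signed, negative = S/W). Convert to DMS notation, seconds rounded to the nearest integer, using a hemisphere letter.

34°03′11″ S, 96°00′29″ W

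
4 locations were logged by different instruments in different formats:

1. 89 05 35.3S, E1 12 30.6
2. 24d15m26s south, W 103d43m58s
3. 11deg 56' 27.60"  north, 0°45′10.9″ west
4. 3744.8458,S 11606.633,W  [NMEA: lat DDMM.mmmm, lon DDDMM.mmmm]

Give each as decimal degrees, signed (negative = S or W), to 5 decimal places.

1. -89.09314, 1.20850
2. -24.25722, -103.73278
3. 11.94100, -0.75303
4. -37.74743, -116.11055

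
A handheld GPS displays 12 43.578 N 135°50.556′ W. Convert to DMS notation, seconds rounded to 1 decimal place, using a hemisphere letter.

12°43′34.7″ N, 135°50′33.4″ W

φ: 43.57800′ → 43′ and 0.57800 × 60 = 34.680″
λ: 50.55600′ → 50′ and 0.55600 × 60 = 33.360″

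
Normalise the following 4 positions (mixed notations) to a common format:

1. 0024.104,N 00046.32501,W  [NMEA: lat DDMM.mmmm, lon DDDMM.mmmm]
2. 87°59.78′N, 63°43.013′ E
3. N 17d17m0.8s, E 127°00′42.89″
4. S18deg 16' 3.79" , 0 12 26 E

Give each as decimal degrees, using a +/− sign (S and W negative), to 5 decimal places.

1. 0.40173, -0.77208
2. 87.99633, 63.71688
3. 17.28356, 127.01191
4. -18.26772, 0.20722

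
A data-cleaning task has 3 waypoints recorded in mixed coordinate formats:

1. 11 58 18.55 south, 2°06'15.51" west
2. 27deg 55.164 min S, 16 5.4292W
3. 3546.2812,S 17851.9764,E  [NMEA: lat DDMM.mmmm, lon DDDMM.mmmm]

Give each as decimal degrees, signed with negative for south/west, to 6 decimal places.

1. -11.971819, -2.104308
2. -27.919400, -16.090487
3. -35.771353, 178.866273

Point 1:
  φ: 11 + 58/60 + 18.55/3600 = 11.9718194
  S ⇒ negate
  Lon: 6′ + 15.51″ = 6.25850′; 2 + 6.25850/60 = 2.1043083
  W ⇒ negate
Point 2:
  Lat: 27 + 55.164/60 = 27.9194000
  S → negative
  Lon: 5.4292′ = 0.090487°; total 16.0904867
  W → negative
Point 3:
  Latitude: degrees = first 2 digits = 35, minutes = 46.2812; 35 + 46.2812/60 = 35.7713533
  hemisphere S, so the sign is −
  λ: split at 3 digits → 178° and 51.9764′; 178 + 51.9764/60 = 178.8662733
  E → positive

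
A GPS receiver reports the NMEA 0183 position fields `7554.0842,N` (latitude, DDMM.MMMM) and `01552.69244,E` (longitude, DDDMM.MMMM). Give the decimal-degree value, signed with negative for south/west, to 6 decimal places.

φ: degrees = first 2 digits = 75, minutes = 54.0842; 75 + 54.0842/60 = 75.9014033
N ⇒ keep positive
λ: degrees = first 3 digits = 15, minutes = 52.69244; 15 + 52.69244/60 = 15.8782073
E → positive

75.901403, 15.878207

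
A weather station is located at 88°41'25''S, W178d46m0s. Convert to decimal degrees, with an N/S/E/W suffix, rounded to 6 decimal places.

88.690278° S, 178.766667° W

φ: 88 + 41/60 + 25/3600 = 88.6902778
Lon: 178° + 46/60 + 0/3600 = 178 + 0.766667 + 0.000000 = 178.7666667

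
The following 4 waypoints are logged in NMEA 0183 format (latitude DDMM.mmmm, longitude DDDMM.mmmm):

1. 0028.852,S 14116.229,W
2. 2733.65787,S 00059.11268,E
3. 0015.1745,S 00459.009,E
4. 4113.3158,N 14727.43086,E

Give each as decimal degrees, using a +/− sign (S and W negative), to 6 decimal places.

Point 1:
  φ: split at 2 digits → 00° and 28.852′; 0 + 28.852/60 = 0.4808667
  S ⇒ negate
  Lon: split at 3 digits → 141° and 16.229′; 141 + 16.229/60 = 141.2704833
  W ⇒ negate
Point 2:
  Latitude: split at 2 digits → 27° and 33.65787′; 27 + 33.65787/60 = 27.5609645
  S ⇒ negate
  Lon: degrees = first 3 digits = 0, minutes = 59.11268; 0 + 59.11268/60 = 0.9852113
  E → positive
Point 3:
  Lat: split at 2 digits → 00° and 15.1745′; 0 + 15.1745/60 = 0.2529083
  S ⇒ negate
  Longitude: degrees = first 3 digits = 4, minutes = 59.009; 4 + 59.009/60 = 4.9834833
  E ⇒ keep positive
Point 4:
  Latitude: split at 2 digits → 41° and 13.3158′; 41 + 13.3158/60 = 41.2219300
  N → positive
  Lon: split at 3 digits → 147° and 27.43086′; 147 + 27.43086/60 = 147.4571810
  E ⇒ keep positive

1. -0.480867, -141.270483
2. -27.560965, 0.985211
3. -0.252908, 4.983483
4. 41.221930, 147.457181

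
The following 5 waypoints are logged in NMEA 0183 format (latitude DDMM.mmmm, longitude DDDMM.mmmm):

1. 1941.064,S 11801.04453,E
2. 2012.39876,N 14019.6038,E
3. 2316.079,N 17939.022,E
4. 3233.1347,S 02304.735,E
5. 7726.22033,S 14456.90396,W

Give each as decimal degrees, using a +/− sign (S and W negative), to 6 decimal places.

1. -19.684400, 118.017409
2. 20.206646, 140.326730
3. 23.267983, 179.650367
4. -32.552245, 23.078917
5. -77.437006, -144.948399

Point 1:
  Lat: split at 2 digits → 19° and 41.064′; 19 + 41.064/60 = 19.6844000
  S → negative
  Lon: split at 3 digits → 118° and 1.04453′; 118 + 1.04453/60 = 118.0174088
  E → positive
Point 2:
  Latitude: degrees = first 2 digits = 20, minutes = 12.39876; 20 + 12.39876/60 = 20.2066460
  N ⇒ keep positive
  Longitude: split at 3 digits → 140° and 19.6038′; 140 + 19.6038/60 = 140.3267300
  E ⇒ keep positive
Point 3:
  φ: split at 2 digits → 23° and 16.079′; 23 + 16.079/60 = 23.2679833
  N → positive
  Longitude: split at 3 digits → 179° and 39.022′; 179 + 39.022/60 = 179.6503667
  E → positive
Point 4:
  Lat: degrees = first 2 digits = 32, minutes = 33.1347; 32 + 33.1347/60 = 32.5522450
  S → negative
  Longitude: degrees = first 3 digits = 23, minutes = 4.735; 23 + 4.735/60 = 23.0789167
  E ⇒ keep positive
Point 5:
  Latitude: split at 2 digits → 77° and 26.22033′; 77 + 26.22033/60 = 77.4370055
  hemisphere S, so the sign is −
  Longitude: split at 3 digits → 144° and 56.90396′; 144 + 56.90396/60 = 144.9483993
  W ⇒ negate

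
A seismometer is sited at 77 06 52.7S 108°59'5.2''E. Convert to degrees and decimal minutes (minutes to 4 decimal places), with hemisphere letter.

Lat: seconds/60 = 0.87833; minutes = 6 + 0.87833 = 6.878333
Lon: seconds/60 = 0.08667; minutes = 59 + 0.08667 = 59.086667

77° 6.8783′ S, 108° 59.0867′ E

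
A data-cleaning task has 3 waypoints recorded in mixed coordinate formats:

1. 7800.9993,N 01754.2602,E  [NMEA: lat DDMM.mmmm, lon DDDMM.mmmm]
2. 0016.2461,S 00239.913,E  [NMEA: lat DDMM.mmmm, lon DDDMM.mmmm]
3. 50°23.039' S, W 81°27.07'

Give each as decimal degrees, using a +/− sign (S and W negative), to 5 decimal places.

Point 1:
  φ: degrees = first 2 digits = 78, minutes = 0.9993; 78 + 0.9993/60 = 78.016655
  N → positive
  Lon: degrees = first 3 digits = 17, minutes = 54.2602; 17 + 54.2602/60 = 17.904337
  E ⇒ keep positive
Point 2:
  Latitude: degrees = first 2 digits = 0, minutes = 16.2461; 0 + 16.2461/60 = 0.270768
  hemisphere S, so the sign is −
  Lon: split at 3 digits → 002° and 39.913′; 2 + 39.913/60 = 2.665217
  E ⇒ keep positive
Point 3:
  Latitude: 23.039′ = 0.383983°; total 50.383983
  S → negative
  Lon: 81 + 27.07/60 = 81.451167
  hemisphere W, so the sign is −

1. 78.01666, 17.90434
2. -0.27077, 2.66522
3. -50.38398, -81.45117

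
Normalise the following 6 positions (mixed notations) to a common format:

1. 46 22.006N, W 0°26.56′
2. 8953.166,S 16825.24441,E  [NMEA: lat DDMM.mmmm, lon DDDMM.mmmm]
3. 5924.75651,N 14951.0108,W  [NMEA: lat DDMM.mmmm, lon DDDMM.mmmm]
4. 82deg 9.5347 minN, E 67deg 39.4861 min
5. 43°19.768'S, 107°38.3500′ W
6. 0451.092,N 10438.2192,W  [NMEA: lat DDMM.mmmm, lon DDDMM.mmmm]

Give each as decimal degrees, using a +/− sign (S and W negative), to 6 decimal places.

1. 46.366767, -0.442667
2. -89.886100, 168.420740
3. 59.412609, -149.850180
4. 82.158912, 67.658102
5. -43.329467, -107.639167
6. 4.851533, -104.636987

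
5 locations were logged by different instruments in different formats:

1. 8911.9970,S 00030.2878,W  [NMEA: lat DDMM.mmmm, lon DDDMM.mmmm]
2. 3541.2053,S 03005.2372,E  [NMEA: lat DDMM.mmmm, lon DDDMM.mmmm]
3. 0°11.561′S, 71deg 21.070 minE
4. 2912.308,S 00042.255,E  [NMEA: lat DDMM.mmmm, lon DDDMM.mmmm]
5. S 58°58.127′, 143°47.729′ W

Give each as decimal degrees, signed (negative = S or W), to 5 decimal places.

Point 1:
  Latitude: degrees = first 2 digits = 89, minutes = 11.997; 89 + 11.997/60 = 89.199950
  S ⇒ negate
  Longitude: degrees = first 3 digits = 0, minutes = 30.2878; 0 + 30.2878/60 = 0.504797
  hemisphere W, so the sign is −
Point 2:
  Latitude: degrees = first 2 digits = 35, minutes = 41.2053; 35 + 41.2053/60 = 35.686755
  S ⇒ negate
  Longitude: degrees = first 3 digits = 30, minutes = 5.2372; 30 + 5.2372/60 = 30.087287
  E → positive
Point 3:
  Lat: 11.561′ = 0.192683°; total 0.192683
  S → negative
  λ: 21.07′ = 0.351167°; total 71.351167
  E ⇒ keep positive
Point 4:
  Lat: split at 2 digits → 29° and 12.308′; 29 + 12.308/60 = 29.205133
  S → negative
  λ: degrees = first 3 digits = 0, minutes = 42.255; 0 + 42.255/60 = 0.704250
  E → positive
Point 5:
  Latitude: 58.127′ = 0.968783°; total 58.968783
  S → negative
  Lon: 47.729′ = 0.795483°; total 143.795483
  W → negative

1. -89.19995, -0.50480
2. -35.68676, 30.08729
3. -0.19268, 71.35117
4. -29.20513, 0.70425
5. -58.96878, -143.79548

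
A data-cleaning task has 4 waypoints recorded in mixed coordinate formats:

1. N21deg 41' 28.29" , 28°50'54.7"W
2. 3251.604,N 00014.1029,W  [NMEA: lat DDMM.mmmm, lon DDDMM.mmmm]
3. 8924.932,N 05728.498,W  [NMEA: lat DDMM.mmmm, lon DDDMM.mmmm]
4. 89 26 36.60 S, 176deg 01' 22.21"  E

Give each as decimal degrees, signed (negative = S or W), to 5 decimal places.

Point 1:
  Latitude: 21° + 41/60 + 28.29/3600 = 21 + 0.683333 + 0.007858 = 21.691192
  N → positive
  λ: 28° + 50/60 + 54.7/3600 = 28 + 0.833333 + 0.015194 = 28.848528
  hemisphere W, so the sign is −
Point 2:
  Lat: split at 2 digits → 32° and 51.604′; 32 + 51.604/60 = 32.860067
  N → positive
  Longitude: split at 3 digits → 000° and 14.1029′; 0 + 14.1029/60 = 0.235048
  W → negative
Point 3:
  Lat: split at 2 digits → 89° and 24.932′; 89 + 24.932/60 = 89.415533
  N → positive
  Lon: split at 3 digits → 057° and 28.498′; 57 + 28.498/60 = 57.474967
  hemisphere W, so the sign is −
Point 4:
  Latitude: 26′ + 36.6″ = 26.61000′; 89 + 26.61000/60 = 89.443500
  S → negative
  λ: 1′ + 22.21″ = 1.37017′; 176 + 1.37017/60 = 176.022836
  E → positive

1. 21.69119, -28.84853
2. 32.86007, -0.23505
3. 89.41553, -57.47497
4. -89.44350, 176.02284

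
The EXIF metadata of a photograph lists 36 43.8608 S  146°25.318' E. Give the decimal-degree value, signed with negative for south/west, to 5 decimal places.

-36.73101, 146.42197

Latitude: 43.8608′ = 0.731013°; total 36.731013
S ⇒ negate
Longitude: 25.318′ = 0.421967°; total 146.421967
E ⇒ keep positive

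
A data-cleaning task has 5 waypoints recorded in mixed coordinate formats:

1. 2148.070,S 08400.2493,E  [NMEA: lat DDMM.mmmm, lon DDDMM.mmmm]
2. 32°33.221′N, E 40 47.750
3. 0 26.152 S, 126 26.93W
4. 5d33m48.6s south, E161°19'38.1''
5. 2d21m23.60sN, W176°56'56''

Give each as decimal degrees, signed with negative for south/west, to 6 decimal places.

1. -21.801167, 84.004155
2. 32.553683, 40.795833
3. -0.435867, -126.448833
4. -5.563500, 161.327250
5. 2.356556, -176.948889

Point 1:
  φ: split at 2 digits → 21° and 48.07′; 21 + 48.07/60 = 21.8011667
  S → negative
  λ: split at 3 digits → 084° and 0.2493′; 84 + 0.2493/60 = 84.0041550
  E → positive
Point 2:
  φ: 33.221′ = 0.553683°; total 32.5536833
  N → positive
  Longitude: 47.75′ = 0.795833°; total 40.7958333
  E ⇒ keep positive
Point 3:
  Latitude: 26.152′ = 0.435867°; total 0.4358667
  S → negative
  λ: 26.93′ = 0.448833°; total 126.4488333
  hemisphere W, so the sign is −
Point 4:
  Lat: 5° + 33/60 + 48.6/3600 = 5 + 0.550000 + 0.013500 = 5.5635000
  S → negative
  Lon: 19′ + 38.1″ = 19.63500′; 161 + 19.63500/60 = 161.3272500
  E → positive
Point 5:
  Lat: 2° + 21/60 + 23.6/3600 = 2 + 0.350000 + 0.006556 = 2.3565556
  N ⇒ keep positive
  λ: 56′ + 56″ = 56.93333′; 176 + 56.93333/60 = 176.9488889
  W ⇒ negate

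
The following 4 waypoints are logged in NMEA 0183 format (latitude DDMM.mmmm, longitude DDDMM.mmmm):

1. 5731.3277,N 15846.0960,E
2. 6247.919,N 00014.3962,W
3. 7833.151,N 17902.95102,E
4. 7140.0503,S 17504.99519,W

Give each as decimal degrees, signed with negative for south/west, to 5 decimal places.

Point 1:
  Lat: split at 2 digits → 57° and 31.3277′; 57 + 31.3277/60 = 57.522128
  N ⇒ keep positive
  Lon: degrees = first 3 digits = 158, minutes = 46.096; 158 + 46.096/60 = 158.768267
  E ⇒ keep positive
Point 2:
  φ: degrees = first 2 digits = 62, minutes = 47.919; 62 + 47.919/60 = 62.798650
  N ⇒ keep positive
  Lon: degrees = first 3 digits = 0, minutes = 14.3962; 0 + 14.3962/60 = 0.239937
  W ⇒ negate
Point 3:
  Latitude: split at 2 digits → 78° and 33.151′; 78 + 33.151/60 = 78.552517
  N ⇒ keep positive
  Longitude: split at 3 digits → 179° and 2.95102′; 179 + 2.95102/60 = 179.049184
  E → positive
Point 4:
  Lat: degrees = first 2 digits = 71, minutes = 40.0503; 71 + 40.0503/60 = 71.667505
  S → negative
  Lon: degrees = first 3 digits = 175, minutes = 4.99519; 175 + 4.99519/60 = 175.083253
  W → negative

1. 57.52213, 158.76827
2. 62.79865, -0.23994
3. 78.55252, 179.04918
4. -71.66751, -175.08325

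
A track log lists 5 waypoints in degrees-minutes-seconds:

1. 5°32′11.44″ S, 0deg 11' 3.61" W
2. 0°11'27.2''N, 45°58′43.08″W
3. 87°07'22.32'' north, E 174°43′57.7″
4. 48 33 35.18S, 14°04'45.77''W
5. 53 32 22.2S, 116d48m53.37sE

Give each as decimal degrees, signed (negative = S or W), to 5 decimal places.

1. -5.53651, -0.18434
2. 0.19089, -45.97863
3. 87.12287, 174.73269
4. -48.55977, -14.07938
5. -53.53950, 116.81483

Point 1:
  Lat: 5 + 32/60 + 11.44/3600 = 5.536511
  S ⇒ negate
  Lon: 11′ + 3.61″ = 11.06017′; 0 + 11.06017/60 = 0.184336
  hemisphere W, so the sign is −
Point 2:
  Latitude: 0° + 11/60 + 27.2/3600 = 0 + 0.183333 + 0.007556 = 0.190889
  N ⇒ keep positive
  λ: 45 + 58/60 + 43.08/3600 = 45.978633
  W → negative
Point 3:
  Latitude: 7′ + 22.32″ = 7.37200′; 87 + 7.37200/60 = 87.122867
  N → positive
  Lon: 174 + 43/60 + 57.7/3600 = 174.732694
  E → positive
Point 4:
  φ: 48° + 33/60 + 35.18/3600 = 48 + 0.550000 + 0.009772 = 48.559772
  hemisphere S, so the sign is −
  Longitude: 14° + 4/60 + 45.77/3600 = 14 + 0.066667 + 0.012714 = 14.079381
  hemisphere W, so the sign is −
Point 5:
  Lat: 53° + 32/60 + 22.2/3600 = 53 + 0.533333 + 0.006167 = 53.539500
  hemisphere S, so the sign is −
  Lon: 116 + 48/60 + 53.37/3600 = 116.814825
  E ⇒ keep positive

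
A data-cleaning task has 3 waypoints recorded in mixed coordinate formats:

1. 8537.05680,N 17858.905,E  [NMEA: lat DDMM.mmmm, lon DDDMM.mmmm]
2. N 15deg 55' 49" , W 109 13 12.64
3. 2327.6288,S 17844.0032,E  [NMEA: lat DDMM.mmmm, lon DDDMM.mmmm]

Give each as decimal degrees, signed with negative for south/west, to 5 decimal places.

1. 85.61761, 178.98175
2. 15.93028, -109.22018
3. -23.46048, 178.73339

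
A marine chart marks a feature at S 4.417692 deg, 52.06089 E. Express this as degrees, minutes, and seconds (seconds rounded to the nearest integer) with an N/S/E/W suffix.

4°25′4″ S, 52°03′39″ E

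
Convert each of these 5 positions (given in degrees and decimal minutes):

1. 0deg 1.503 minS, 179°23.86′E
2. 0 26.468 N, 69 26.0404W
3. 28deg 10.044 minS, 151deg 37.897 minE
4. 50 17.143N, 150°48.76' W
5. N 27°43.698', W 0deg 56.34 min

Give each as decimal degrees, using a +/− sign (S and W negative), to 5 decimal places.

Point 1:
  Lat: 1.503′ = 0.025050°; total 0.025050
  S ⇒ negate
  λ: 23.86′ = 0.397667°; total 179.397667
  E ⇒ keep positive
Point 2:
  Latitude: 0 + 26.468/60 = 0.441133
  N ⇒ keep positive
  λ: 26.0404′ = 0.434007°; total 69.434007
  W ⇒ negate
Point 3:
  Latitude: 28 + 10.044/60 = 28.167400
  hemisphere S, so the sign is −
  Lon: 37.897′ = 0.631617°; total 151.631617
  E → positive
Point 4:
  Latitude: 17.143′ = 0.285717°; total 50.285717
  N → positive
  Lon: 150 + 48.76/60 = 150.812667
  W → negative
Point 5:
  Lat: 27 + 43.698/60 = 27.728300
  N → positive
  Lon: 0 + 56.34/60 = 0.939000
  hemisphere W, so the sign is −

1. -0.02505, 179.39767
2. 0.44113, -69.43401
3. -28.16740, 151.63162
4. 50.28572, -150.81267
5. 27.72830, -0.93900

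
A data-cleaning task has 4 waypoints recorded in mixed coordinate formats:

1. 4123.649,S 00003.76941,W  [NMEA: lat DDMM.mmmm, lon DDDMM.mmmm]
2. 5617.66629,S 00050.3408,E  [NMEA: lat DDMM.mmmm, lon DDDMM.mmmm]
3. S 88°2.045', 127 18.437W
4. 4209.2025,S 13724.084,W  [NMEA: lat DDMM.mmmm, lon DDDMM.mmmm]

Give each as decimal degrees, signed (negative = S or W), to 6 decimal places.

Point 1:
  Lat: split at 2 digits → 41° and 23.649′; 41 + 23.649/60 = 41.3941500
  hemisphere S, so the sign is −
  Lon: degrees = first 3 digits = 0, minutes = 3.76941; 0 + 3.76941/60 = 0.0628235
  W → negative
Point 2:
  φ: degrees = first 2 digits = 56, minutes = 17.66629; 56 + 17.66629/60 = 56.2944382
  hemisphere S, so the sign is −
  Lon: split at 3 digits → 000° and 50.3408′; 0 + 50.3408/60 = 0.8390133
  E → positive
Point 3:
  φ: 88 + 2.045/60 = 88.0340833
  hemisphere S, so the sign is −
  λ: 18.437′ = 0.307283°; total 127.3072833
  hemisphere W, so the sign is −
Point 4:
  Lat: degrees = first 2 digits = 42, minutes = 9.2025; 42 + 9.2025/60 = 42.1533750
  hemisphere S, so the sign is −
  Lon: degrees = first 3 digits = 137, minutes = 24.084; 137 + 24.084/60 = 137.4014000
  W ⇒ negate

1. -41.394150, -0.062824
2. -56.294438, 0.839013
3. -88.034083, -127.307283
4. -42.153375, -137.401400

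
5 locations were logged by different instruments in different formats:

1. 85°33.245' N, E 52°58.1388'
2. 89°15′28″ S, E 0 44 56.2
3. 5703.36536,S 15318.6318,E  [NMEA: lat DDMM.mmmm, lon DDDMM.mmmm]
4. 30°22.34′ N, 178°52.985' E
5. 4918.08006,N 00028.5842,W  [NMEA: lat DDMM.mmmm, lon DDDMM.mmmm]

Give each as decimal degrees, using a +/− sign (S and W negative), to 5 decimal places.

1. 85.55408, 52.96898
2. -89.25778, 0.74894
3. -57.05609, 153.31053
4. 30.37233, 178.88308
5. 49.30133, -0.47640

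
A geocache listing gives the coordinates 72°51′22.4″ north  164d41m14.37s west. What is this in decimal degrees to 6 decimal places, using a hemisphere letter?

72.856222° N, 164.687325° W

Latitude: 72° + 51/60 + 22.4/3600 = 72 + 0.850000 + 0.006222 = 72.8562222
λ: 41′ + 14.37″ = 41.23950′; 164 + 41.23950/60 = 164.6873250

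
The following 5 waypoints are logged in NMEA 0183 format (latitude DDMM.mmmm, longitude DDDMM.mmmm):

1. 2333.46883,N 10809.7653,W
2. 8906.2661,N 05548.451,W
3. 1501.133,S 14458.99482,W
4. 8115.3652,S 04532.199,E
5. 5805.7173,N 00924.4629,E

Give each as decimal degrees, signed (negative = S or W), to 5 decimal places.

1. 23.55781, -108.16276
2. 89.10444, -55.80752
3. -15.01888, -144.98325
4. -81.25609, 45.53665
5. 58.09529, 9.40772

Point 1:
  φ: split at 2 digits → 23° and 33.46883′; 23 + 33.46883/60 = 23.557814
  N ⇒ keep positive
  Longitude: degrees = first 3 digits = 108, minutes = 9.7653; 108 + 9.7653/60 = 108.162755
  W ⇒ negate
Point 2:
  Latitude: split at 2 digits → 89° and 6.2661′; 89 + 6.2661/60 = 89.104435
  N ⇒ keep positive
  λ: split at 3 digits → 055° and 48.451′; 55 + 48.451/60 = 55.807517
  W ⇒ negate
Point 3:
  Latitude: split at 2 digits → 15° and 1.133′; 15 + 1.133/60 = 15.018883
  hemisphere S, so the sign is −
  Longitude: split at 3 digits → 144° and 58.99482′; 144 + 58.99482/60 = 144.983247
  hemisphere W, so the sign is −
Point 4:
  Latitude: split at 2 digits → 81° and 15.3652′; 81 + 15.3652/60 = 81.256087
  S → negative
  Longitude: degrees = first 3 digits = 45, minutes = 32.199; 45 + 32.199/60 = 45.536650
  E ⇒ keep positive
Point 5:
  Lat: split at 2 digits → 58° and 5.7173′; 58 + 5.7173/60 = 58.095288
  N ⇒ keep positive
  Longitude: degrees = first 3 digits = 9, minutes = 24.4629; 9 + 24.4629/60 = 9.407715
  E → positive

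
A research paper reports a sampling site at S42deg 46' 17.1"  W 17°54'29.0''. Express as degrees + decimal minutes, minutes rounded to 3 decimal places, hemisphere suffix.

42° 46.285′ S, 17° 54.483′ W

Lat: 46 + 17.1/60 = 46.28500′
Longitude: seconds/60 = 0.48333; minutes = 54 + 0.48333 = 54.48333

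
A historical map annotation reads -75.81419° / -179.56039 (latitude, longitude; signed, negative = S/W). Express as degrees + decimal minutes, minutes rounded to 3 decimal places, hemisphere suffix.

75° 48.851′ S, 179° 33.623′ W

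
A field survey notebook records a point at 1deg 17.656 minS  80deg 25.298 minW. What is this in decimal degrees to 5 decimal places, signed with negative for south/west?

Lat: 1 + 17.656/60 = 1.294267
S → negative
Longitude: 25.298′ = 0.421633°; total 80.421633
W ⇒ negate

-1.29427, -80.42163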